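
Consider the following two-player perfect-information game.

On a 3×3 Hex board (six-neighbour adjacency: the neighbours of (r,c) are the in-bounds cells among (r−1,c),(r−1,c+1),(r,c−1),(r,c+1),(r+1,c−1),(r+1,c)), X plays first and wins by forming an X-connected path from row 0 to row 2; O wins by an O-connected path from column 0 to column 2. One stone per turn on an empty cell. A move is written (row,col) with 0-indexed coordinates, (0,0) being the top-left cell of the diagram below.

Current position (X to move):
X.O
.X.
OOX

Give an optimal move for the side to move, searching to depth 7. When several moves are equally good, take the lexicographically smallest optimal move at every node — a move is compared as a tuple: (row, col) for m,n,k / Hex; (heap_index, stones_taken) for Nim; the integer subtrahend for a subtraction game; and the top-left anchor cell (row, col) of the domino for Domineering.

X's best at [X.O/.X./OOX]: (1,2)

p1 X@[X.O/.X./OOX]: (0,1)[XXO/.X./OOX]-1 (1,0)[X.O/XX./OOX]-1 (1,2)[X.O/.XX/OOX]+1*
p2 O@[X.O/.XX/OOX]: (0,1)[XOO/.XX/OOX]-1* (1,0)[X.O/OXX/OOX]-1
p3 X@[XOO/.XX/OOX]: (1,0)[XOO/XXX/OOX]+1*
p4 O@[XOO/XXX/OOX] terminal -1; root [X.O/.X./OOX] d7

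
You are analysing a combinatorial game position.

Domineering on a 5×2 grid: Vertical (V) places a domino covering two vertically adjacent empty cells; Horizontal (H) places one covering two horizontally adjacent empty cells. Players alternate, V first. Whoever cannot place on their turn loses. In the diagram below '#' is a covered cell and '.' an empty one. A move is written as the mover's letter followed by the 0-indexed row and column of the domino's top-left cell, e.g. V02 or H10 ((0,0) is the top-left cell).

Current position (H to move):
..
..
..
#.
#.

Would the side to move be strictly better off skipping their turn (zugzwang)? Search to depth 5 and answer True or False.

zugzwang(../../../#./#., H) = False

ply 1, H at ../../../#./#. | H00=-1→##/../../#./#.; H10=+1→../##/../#./#.*; H20=-1→../../##/#./#.
ply 2, V at ../##/../#./#. | V21=-1→../##/.#/##/#.*; V31=-1→../##/../##/##
ply 3, H at ../##/.#/##/#. | H00=+1→##/##/.#/##/#.*
ply 4: ##/##/.#/##/#. is terminal -1 (V); from ../../../#./#. depth 5
suppose H passes — search the same position with V to move:
pass> ply 1, V at ../../../#./#. | V00=+1→#./#./../#./#.*; V01=+1→.#/.#/../#./#.; V10=+1→../#./#./#./#.; V11=+1→../.#/.#/#./#.; V21=-1→../../.#/##/#.; V31=-1→../../../##/##
pass> ply 2, H at #./#./../#./#. | H20=-1→#./#./##/#./#.*
pass> ply 3, V at #./#./##/#./#. | V01=+1→##/##/##/#./#.*; V31=+1→#./#./##/##/##
pass> ply 4: ##/##/##/#./#. is terminal -1 (H); from ../../../#./#. depth 5
for H: play +1, pass -1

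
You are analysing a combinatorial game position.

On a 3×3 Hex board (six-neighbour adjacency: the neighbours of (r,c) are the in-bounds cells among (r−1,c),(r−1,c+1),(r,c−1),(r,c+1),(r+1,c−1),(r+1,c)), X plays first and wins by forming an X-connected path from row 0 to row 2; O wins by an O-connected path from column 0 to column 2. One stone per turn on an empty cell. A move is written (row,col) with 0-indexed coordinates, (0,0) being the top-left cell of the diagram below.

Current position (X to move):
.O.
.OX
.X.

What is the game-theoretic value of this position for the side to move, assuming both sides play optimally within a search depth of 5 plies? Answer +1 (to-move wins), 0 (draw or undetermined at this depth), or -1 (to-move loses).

value(.O./.OX/.X., X) = +1

ply 1, X at .O./.OX/.X. | (0,0)=-1→XO./.OX/.X.; (0,2)=+1→.OX/.OX/.X.*; (1,0)=-1→.O./XOX/.X.; (2,0)=-1→.O./.OX/XX.; (2,2)=-1→.O./.OX/.XX
ply 2: .OX/.OX/.X. is terminal -1 (O); from .O./.OX/.X. depth 5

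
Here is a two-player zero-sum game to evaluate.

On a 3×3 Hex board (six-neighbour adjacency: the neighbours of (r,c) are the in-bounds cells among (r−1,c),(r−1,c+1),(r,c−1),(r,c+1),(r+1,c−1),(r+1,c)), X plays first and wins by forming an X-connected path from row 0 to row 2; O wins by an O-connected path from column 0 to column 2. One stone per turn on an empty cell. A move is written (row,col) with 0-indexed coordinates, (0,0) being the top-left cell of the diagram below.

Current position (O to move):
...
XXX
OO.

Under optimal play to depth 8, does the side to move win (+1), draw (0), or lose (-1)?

ply 1, O at .../XXX/OO. | (0,0)=-1→O../XXX/OO.; (0,1)=-1→.O./XXX/OO.; (0,2)=-1→..O/XXX/OO.; (2,2)=+1→.../XXX/OOO*
ply 2: .../XXX/OOO is terminal -1 (X); from .../XXX/OO. depth 8

value(.../XXX/OO., O) = +1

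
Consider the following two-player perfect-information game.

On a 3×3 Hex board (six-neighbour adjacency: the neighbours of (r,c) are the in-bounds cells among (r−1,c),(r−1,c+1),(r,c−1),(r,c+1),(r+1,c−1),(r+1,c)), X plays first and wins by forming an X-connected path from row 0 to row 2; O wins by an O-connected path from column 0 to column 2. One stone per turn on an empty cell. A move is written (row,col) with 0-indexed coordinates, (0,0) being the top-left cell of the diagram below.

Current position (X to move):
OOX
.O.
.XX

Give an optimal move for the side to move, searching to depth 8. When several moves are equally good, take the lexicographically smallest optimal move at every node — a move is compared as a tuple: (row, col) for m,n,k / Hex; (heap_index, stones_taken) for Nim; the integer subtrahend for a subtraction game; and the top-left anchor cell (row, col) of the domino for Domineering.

X's best at [OOX/.O./.XX]: (1,2)

p1 X@[OOX/.O./.XX]: (1,0)[OOX/XO./.XX]-1 (1,2)[OOX/.OX/.XX]+1* (2,0)[OOX/.O./XXX]-1
p2 O@[OOX/.OX/.XX] terminal -1; root [OOX/.O./.XX] d8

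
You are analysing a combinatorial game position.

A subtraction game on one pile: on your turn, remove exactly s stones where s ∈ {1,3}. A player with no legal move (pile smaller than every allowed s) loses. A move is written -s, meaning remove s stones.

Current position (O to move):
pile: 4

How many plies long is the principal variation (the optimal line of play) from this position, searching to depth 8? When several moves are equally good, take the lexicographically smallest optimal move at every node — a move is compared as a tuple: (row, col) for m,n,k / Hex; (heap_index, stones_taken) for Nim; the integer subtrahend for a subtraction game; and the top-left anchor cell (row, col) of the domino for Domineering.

PV length from [4]: 4 plies

ply 1, O at 4 | -1=-1→3*; -3=-1→1
ply 2, X at 3 | -1=+1→2*; -3=+1→0
ply 3, O at 2 | -1=-1→1*
ply 4, X at 1 | -1=+1→0*
ply 5: 0 is terminal -1 (O); from 4 depth 8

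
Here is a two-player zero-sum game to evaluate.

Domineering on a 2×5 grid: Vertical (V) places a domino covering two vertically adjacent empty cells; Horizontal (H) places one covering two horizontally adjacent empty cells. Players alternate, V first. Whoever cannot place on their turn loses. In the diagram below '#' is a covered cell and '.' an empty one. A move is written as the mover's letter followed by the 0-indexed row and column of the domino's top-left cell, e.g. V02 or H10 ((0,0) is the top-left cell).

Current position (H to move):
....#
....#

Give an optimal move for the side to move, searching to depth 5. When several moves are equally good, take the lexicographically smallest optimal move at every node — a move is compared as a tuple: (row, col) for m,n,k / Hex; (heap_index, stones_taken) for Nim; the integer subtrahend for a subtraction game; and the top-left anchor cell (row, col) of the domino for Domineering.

[....#/....#] H move#1: H00:-1/##..#/....#, H01:+1/.##.#/....#*, H02:-1/..###/....#, H10:-1/....#/##..#, H11:+1/....#/.##.#, H12:-1/....#/..###
[.##.#/....#] V move#2: V00:-1/###.#/#...#*, V03:-1/.####/...##
[###.#/#...#] H move#3: H11:-1/###.#/###.#, H12:+1/###.#/#.###*
[###.#/#.###] end (terminal -1, V#4); searched ....#/....# to 5

H's best at [....#/....#]: H01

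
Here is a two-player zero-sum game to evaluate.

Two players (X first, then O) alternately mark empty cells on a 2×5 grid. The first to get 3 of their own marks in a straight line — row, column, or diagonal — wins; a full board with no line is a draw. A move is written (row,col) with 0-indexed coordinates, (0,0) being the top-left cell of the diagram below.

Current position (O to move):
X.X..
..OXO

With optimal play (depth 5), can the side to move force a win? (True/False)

O winning at [X.X../..OXO]: False

p1 O@[X.X../..OXO]: (0,1)[XOX../..OXO]+0* (0,3)[X.XO./..OXO]-1 (0,4)[X.X.O/..OXO]-1 (1,0)[X.X../O.OXO]-1 (1,1)[X.X../.OOXO]-1
p2 X@[XOX../..OXO]: (0,3)[XOXX./..OXO]+0* (0,4)[XOX.X/..OXO]+0 (1,0)[XOX../X.OXO]+0 (1,1)[XOX../.XOXO]+0
p3 O@[XOXX./..OXO]: (0,4)[XOXXO/..OXO]+0* (1,0)[XOXX./O.OXO]-1 (1,1)[XOXX./.OOXO]-1
p4 X@[XOXXO/..OXO]: (1,0)[XOXXO/X.OXO]+0* (1,1)[XOXXO/.XOXO]+0
p5 O@[XOXXO/X.OXO]: (1,1)[XOXXO/XOOXO]+0*
p6 X@[XOXXO/XOOXO] terminal +0; root [X.X../..OXO] d5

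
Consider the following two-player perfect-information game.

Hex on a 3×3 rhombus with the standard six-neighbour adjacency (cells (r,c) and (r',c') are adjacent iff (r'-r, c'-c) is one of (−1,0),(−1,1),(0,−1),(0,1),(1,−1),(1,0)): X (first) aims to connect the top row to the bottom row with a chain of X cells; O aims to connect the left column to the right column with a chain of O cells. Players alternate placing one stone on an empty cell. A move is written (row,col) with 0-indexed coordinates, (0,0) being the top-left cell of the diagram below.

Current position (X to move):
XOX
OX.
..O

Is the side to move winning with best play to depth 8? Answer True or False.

X winning at [XOX/OX./..O]: True

[XOX/OX./..O] X move#1: (1,2):+1/XOX/OXX/..O*, (2,0):+1/XOX/OX./X.O, (2,1):+1/XOX/OX./.XO
[XOX/OXX/..O] O move#2: (2,0):-1/XOX/OXX/O.O*, (2,1):-1/XOX/OXX/.OO
[XOX/OXX/O.O] X move#3: (2,1):+1/XOX/OXX/OXO*
[XOX/OXX/OXO] end (terminal -1, O#4); searched XOX/OX./..O to 8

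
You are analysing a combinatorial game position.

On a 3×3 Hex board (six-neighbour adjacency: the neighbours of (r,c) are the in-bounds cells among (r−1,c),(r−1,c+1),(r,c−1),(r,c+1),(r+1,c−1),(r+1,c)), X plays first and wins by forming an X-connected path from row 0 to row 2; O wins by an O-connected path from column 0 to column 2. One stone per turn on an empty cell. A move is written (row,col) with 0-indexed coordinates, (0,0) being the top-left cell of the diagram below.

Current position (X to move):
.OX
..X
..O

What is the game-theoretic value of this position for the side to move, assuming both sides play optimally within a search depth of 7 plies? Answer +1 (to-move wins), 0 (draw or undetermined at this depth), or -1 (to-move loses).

p1 X@[.OX/..X/..O]: (0,0)[XOX/..X/..O]+1* (1,0)[.OX/X.X/..O]+1 (1,1)[.OX/.XX/..O]+1 (2,0)[.OX/..X/X.O]+1 (2,1)[.OX/..X/.XO]+1
p2 O@[XOX/..X/..O]: (1,0)[XOX/O.X/..O]-1* (1,1)[XOX/.OX/..O]-1 (2,0)[XOX/..X/O.O]-1 (2,1)[XOX/..X/.OO]-1
p3 X@[XOX/O.X/..O]: (1,1)[XOX/OXX/..O]+1* (2,0)[XOX/O.X/X.O]+1 (2,1)[XOX/O.X/.XO]+1
p4 O@[XOX/OXX/..O]: (2,0)[XOX/OXX/O.O]-1* (2,1)[XOX/OXX/.OO]-1
p5 X@[XOX/OXX/O.O]: (2,1)[XOX/OXX/OXO]+1*
p6 O@[XOX/OXX/OXO] terminal -1; root [.OX/..X/..O] d7

value(.OX/..X/..O, X) = +1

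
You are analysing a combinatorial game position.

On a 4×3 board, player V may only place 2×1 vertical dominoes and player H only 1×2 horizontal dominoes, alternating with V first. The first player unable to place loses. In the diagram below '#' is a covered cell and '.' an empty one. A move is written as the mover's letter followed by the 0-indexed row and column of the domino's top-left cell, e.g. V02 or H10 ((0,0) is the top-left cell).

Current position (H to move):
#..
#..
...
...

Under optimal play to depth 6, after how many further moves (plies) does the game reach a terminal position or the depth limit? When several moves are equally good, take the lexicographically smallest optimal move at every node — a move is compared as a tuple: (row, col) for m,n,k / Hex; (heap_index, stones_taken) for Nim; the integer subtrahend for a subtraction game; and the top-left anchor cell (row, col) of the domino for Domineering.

PV length from [#../#../.../...]: 4 plies

p1 H@[#../#../.../...]: H01[###/#../.../...]-1* H11[#../###/.../...]-1 H20[#../#../##./...]-1 H21[#../#../.##/...]-1 H30[#../#../.../##.]-1 H31[#../#../.../.##]-1
p2 V@[###/#../.../...]: V11[###/##./.#./...]+1* V12[###/#.#/..#/...]-1 V20[###/#../#../#..]-1 V21[###/#../.#./.#.]+1 V22[###/#../..#/..#]-1
p3 H@[###/##./.#./...]: H30[###/##./.#./##.]-1* H31[###/##./.#./.##]-1
p4 V@[###/##./.#./##.]: V12[###/###/.##/##.]+1* V22[###/##./.##/###]+1
p5 H@[###/###/.##/##.] terminal -1; root [#../#../.../...] d6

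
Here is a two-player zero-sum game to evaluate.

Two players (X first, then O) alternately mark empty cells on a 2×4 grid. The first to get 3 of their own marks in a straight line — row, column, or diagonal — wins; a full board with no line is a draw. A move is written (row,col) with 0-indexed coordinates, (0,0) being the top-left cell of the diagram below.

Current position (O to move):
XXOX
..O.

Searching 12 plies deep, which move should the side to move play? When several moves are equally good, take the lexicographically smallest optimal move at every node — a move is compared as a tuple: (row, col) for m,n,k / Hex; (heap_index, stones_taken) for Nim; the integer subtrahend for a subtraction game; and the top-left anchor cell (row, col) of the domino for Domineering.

O's best at [XXOX/..O.]: (1,1)

p1 O@[XXOX/..O.]: (1,0)[XXOX/O.O.]+0 (1,1)[XXOX/.OO.]+1* (1,3)[XXOX/..OO]+0
p2 X@[XXOX/.OO.]: (1,0)[XXOX/XOO.]-1* (1,3)[XXOX/.OOX]-1
p3 O@[XXOX/XOO.]: (1,3)[XXOX/XOOO]+1*
p4 X@[XXOX/XOOO] terminal -1; root [XXOX/..O.] d12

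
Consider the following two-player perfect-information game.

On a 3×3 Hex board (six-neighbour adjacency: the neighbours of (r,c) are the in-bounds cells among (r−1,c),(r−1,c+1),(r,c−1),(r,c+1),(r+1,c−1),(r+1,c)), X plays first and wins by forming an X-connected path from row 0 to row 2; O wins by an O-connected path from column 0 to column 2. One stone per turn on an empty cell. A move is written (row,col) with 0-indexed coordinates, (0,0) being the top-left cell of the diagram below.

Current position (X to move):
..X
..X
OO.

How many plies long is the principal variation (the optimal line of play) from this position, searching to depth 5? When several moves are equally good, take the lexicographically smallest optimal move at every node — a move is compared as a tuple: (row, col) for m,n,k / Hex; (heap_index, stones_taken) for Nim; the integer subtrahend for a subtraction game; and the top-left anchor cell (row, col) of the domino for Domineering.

PV length from [..X/..X/OO.]: 1 ply

[..X/..X/OO.] X move#1: (0,0):-1/X.X/..X/OO., (0,1):-1/.XX/..X/OO., (1,0):-1/..X/X.X/OO., (1,1):-1/..X/.XX/OO., (2,2):+1/..X/..X/OOX*
[..X/..X/OOX] end (terminal -1, O#2); searched ..X/..X/OO. to 5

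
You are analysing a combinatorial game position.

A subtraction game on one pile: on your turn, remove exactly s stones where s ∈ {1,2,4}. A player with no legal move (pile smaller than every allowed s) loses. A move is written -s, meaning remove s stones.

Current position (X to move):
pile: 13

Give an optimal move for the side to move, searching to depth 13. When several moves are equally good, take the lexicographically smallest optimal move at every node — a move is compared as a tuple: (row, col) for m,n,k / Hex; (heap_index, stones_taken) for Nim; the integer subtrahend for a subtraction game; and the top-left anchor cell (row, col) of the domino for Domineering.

X's best at [13]: -1

p1 X@[13]: -1[12]+1* -2[11]-1 -4[9]+1
p2 O@[12]: -1[11]-1* -2[10]-1 -4[8]-1
p3 X@[11]: -1[10]-1 -2[9]+1* -4[7]-1
p4 O@[9]: -1[8]-1* -2[7]-1 -4[5]-1
p5 X@[8]: -1[7]-1 -2[6]+1* -4[4]-1
p6 O@[6]: -1[5]-1* -2[4]-1 -4[2]-1
p7 X@[5]: -1[4]-1 -2[3]+1* -4[1]-1
p8 O@[3]: -1[2]-1* -2[1]-1
p9 X@[2]: -1[1]-1 -2[0]+1*
p10 O@[0] terminal -1; root [13] d13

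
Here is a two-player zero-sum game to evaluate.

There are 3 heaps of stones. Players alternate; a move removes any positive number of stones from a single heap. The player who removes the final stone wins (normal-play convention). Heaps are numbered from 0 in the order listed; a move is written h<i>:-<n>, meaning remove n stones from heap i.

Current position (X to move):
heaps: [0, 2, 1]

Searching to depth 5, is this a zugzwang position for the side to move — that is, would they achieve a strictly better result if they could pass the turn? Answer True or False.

zugzwang((0,2,1), X) = False

[(0,2,1)] X move#1: h1:-1:+1/(0,1,1)*, h1:-2:-1/(0,0,1), h2:-1:-1/(0,2,0)
[(0,1,1)] O move#2: h1:-1:-1/(0,0,1)*, h2:-1:-1/(0,1,0)
[(0,0,1)] X move#3: h2:-1:+1/(0,0,0)*
[(0,0,0)] end (terminal -1, O#4); searched (0,2,1) to 5
suppose X passes — search the same position with O to move:
pass> [(0,2,1)] O move#1: h1:-1:+1/(0,1,1)*, h1:-2:-1/(0,0,1), h2:-1:-1/(0,2,0)
pass> [(0,1,1)] X move#2: h1:-1:-1/(0,0,1)*, h2:-1:-1/(0,1,0)
pass> [(0,0,1)] O move#3: h2:-1:+1/(0,0,0)*
pass> [(0,0,0)] end (terminal -1, X#4); searched (0,2,1) to 5
for X: play +1, pass -1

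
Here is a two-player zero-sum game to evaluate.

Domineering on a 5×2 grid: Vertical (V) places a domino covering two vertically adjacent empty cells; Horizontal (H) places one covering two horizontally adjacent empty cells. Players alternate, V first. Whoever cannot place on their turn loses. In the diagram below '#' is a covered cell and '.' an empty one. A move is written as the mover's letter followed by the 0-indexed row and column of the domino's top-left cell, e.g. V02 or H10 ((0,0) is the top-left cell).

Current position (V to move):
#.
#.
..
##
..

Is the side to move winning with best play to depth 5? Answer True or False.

V winning at [#./#./../##/..]: False

p1 V@[#./#./../##/..]: V01[##/##/../##/..]-1* V11[#./##/.#/##/..]-1
p2 H@[##/##/../##/..]: H20[##/##/##/##/..]+1* H40[##/##/../##/##]+1
p3 V@[##/##/##/##/..] terminal -1; root [#./#./../##/..] d5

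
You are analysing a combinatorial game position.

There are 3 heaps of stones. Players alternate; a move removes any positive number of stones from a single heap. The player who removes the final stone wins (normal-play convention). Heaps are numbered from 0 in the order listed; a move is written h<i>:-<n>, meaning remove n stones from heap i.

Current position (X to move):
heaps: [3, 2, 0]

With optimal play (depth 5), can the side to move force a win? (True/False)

ply 1, X at (3,2,0) | h0:-1=+1→(2,2,0)*; h0:-2=-1→(1,2,0); h0:-3=-1→(0,2,0); h1:-1=-1→(3,1,0); h1:-2=-1→(3,0,0)
ply 2, O at (2,2,0) | h0:-1=-1→(1,2,0)*; h0:-2=-1→(0,2,0); h1:-1=-1→(2,1,0); h1:-2=-1→(2,0,0)
ply 3, X at (1,2,0) | h0:-1=-1→(0,2,0); h1:-1=+1→(1,1,0)*; h1:-2=-1→(1,0,0)
ply 4, O at (1,1,0) | h0:-1=-1→(0,1,0)*; h1:-1=-1→(1,0,0)
ply 5, X at (0,1,0) | h1:-1=+1→(0,0,0)*
ply 6: (0,0,0) is terminal -1 (O); from (3,2,0) depth 5

X winning at [(3,2,0)]: True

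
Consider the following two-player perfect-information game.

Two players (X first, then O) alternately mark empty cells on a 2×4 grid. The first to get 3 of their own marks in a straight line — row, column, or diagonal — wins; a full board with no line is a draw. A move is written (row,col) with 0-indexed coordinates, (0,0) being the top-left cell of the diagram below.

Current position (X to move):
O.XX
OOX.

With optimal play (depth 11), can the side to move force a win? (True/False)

X winning at [O.XX/OOX.]: True

ply 1, X at O.XX/OOX. | (0,1)=+1→OXXX/OOX.*; (1,3)=+0→O.XX/OOXX
ply 2: OXXX/OOX. is terminal -1 (O); from O.XX/OOX. depth 11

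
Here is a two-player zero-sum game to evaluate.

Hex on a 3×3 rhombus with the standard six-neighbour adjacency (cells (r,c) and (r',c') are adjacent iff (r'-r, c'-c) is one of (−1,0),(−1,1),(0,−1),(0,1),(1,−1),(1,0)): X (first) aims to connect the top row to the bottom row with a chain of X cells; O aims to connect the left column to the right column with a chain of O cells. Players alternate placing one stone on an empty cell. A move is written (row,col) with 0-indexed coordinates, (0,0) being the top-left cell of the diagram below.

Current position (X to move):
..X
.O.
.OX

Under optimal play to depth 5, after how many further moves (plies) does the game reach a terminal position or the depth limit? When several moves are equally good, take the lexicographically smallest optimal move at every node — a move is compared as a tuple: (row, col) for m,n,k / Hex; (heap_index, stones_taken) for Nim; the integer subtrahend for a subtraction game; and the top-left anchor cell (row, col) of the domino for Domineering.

PV length from [..X/.O./.OX]: 5 plies

p1 X@[..X/.O./.OX]: (0,0)[X.X/.O./.OX]-1 (0,1)[.XX/.O./.OX]-1 (1,0)[..X/XO./.OX]+1* (1,2)[..X/.OX/.OX]+1 (2,0)[..X/.O./XOX]+1
p2 O@[..X/XO./.OX]: (0,0)[O.X/XO./.OX]-1* (0,1)[.OX/XO./.OX]-1 (1,2)[..X/XOO/.OX]-1 (2,0)[..X/XO./OOX]-1
p3 X@[O.X/XO./.OX]: (0,1)[OXX/XO./.OX]+1* (1,2)[O.X/XOX/.OX]+1 (2,0)[O.X/XO./XOX]+1
p4 O@[OXX/XO./.OX]: (1,2)[OXX/XOO/.OX]-1* (2,0)[OXX/XO./OOX]-1
p5 X@[OXX/XOO/.OX]: (2,0)[OXX/XOO/XOX]+1*
p6 O@[OXX/XOO/XOX] terminal -1; root [..X/.O./.OX] d5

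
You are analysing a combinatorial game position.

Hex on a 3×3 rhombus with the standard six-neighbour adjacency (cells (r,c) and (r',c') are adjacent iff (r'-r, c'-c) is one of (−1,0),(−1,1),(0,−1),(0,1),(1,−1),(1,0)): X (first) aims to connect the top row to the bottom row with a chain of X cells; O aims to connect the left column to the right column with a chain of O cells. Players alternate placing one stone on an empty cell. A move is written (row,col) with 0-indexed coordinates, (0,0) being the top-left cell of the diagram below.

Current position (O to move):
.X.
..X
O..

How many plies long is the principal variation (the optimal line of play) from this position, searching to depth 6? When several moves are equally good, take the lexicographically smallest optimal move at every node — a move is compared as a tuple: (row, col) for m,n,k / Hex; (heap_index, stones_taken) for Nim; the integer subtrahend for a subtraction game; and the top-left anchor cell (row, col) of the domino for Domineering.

[.X./..X/O..] O move#1: (0,0):-1/OX./..X/O..*, (0,2):-1/.XO/..X/O.., (1,0):-1/.X./O.X/O.., (1,1):-1/.X./.OX/O.., (2,1):-1/.X./..X/OO., (2,2):-1/.X./..X/O.O
[OX./..X/O..] X move#2: (0,2):+1/OXX/..X/O..*, (1,0):+1/OX./X.X/O.., (1,1):+1/OX./.XX/O.., (2,1):+1/OX./..X/OX., (2,2):+1/OX./..X/O.X
[OXX/..X/O..] O move#3: (1,0):-1/OXX/O.X/O..*, (1,1):-1/OXX/.OX/O.., (2,1):-1/OXX/..X/OO., (2,2):-1/OXX/..X/O.O
[OXX/O.X/O..] X move#4: (1,1):+1/OXX/OXX/O..*, (2,1):+1/OXX/O.X/OX., (2,2):+1/OXX/O.X/O.X
[OXX/OXX/O..] O move#5: (2,1):-1/OXX/OXX/OO.*, (2,2):-1/OXX/OXX/O.O
[OXX/OXX/OO.] X move#6: (2,2):+1/OXX/OXX/OOX*
[OXX/OXX/OOX] end (terminal -1, O#7); searched .X./..X/O.. to 6

PV length from [.X./..X/O..]: 6 plies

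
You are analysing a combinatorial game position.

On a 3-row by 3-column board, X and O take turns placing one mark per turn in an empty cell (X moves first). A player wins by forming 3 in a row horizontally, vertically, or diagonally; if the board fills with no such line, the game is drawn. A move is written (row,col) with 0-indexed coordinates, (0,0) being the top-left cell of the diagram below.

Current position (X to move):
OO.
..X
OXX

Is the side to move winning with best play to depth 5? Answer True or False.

X winning at [OO./..X/OXX]: True

ply 1, X at OO./..X/OXX | (0,2)=+1→OOX/..X/OXX*; (1,0)=-1→OO./X.X/OXX; (1,1)=-1→OO./.XX/OXX
ply 2: OOX/..X/OXX is terminal -1 (O); from OO./..X/OXX depth 5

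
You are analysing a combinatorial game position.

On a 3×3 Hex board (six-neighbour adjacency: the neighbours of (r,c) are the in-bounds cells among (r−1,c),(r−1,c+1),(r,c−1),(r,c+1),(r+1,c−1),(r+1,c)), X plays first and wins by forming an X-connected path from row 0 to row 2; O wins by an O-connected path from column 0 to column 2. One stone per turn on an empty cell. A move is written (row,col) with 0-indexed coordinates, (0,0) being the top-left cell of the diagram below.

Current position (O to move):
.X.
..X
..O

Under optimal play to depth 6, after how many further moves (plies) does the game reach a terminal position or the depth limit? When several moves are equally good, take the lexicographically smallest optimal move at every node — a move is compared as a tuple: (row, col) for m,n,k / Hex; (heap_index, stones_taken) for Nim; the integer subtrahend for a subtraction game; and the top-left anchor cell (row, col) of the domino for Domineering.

ply 1, O at .X./..X/..O | (0,0)=-1→OX./..X/..O; (0,2)=-1→.XO/..X/..O; (1,0)=-1→.X./O.X/..O; (1,1)=+1→.X./.OX/..O*; (2,0)=-1→.X./..X/O.O; (2,1)=-1→.X./..X/.OO
ply 2, X at .X./.OX/..O | (0,0)=-1→XX./.OX/..O*; (0,2)=-1→.XX/.OX/..O; (1,0)=-1→.X./XOX/..O; (2,0)=-1→.X./.OX/X.O; (2,1)=-1→.X./.OX/.XO
ply 3, O at XX./.OX/..O | (0,2)=+1→XXO/.OX/..O*; (1,0)=+1→XX./OOX/..O; (2,0)=+1→XX./.OX/O.O; (2,1)=+1→XX./.OX/.OO
ply 4, X at XXO/.OX/..O | (1,0)=-1→XXO/XOX/..O*; (2,0)=-1→XXO/.OX/X.O; (2,1)=-1→XXO/.OX/.XO
ply 5, O at XXO/XOX/..O | (2,0)=+1→XXO/XOX/O.O*; (2,1)=-1→XXO/XOX/.OO
ply 6: XXO/XOX/O.O is terminal -1 (X); from .X./..X/..O depth 6

PV length from [.X./..X/..O]: 5 plies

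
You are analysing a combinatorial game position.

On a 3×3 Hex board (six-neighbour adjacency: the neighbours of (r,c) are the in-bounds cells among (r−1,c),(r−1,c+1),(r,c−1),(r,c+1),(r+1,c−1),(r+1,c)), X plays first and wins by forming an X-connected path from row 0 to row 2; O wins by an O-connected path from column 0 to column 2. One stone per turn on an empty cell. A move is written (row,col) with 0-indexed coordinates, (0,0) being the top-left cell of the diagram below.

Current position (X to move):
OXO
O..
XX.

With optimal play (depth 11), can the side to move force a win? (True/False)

[OXO/O../XX.] X move#1: (1,1):+1/OXO/OX./XX.*, (1,2):-1/OXO/O.X/XX., (2,2):-1/OXO/O../XXX
[OXO/OX./XX.] end (terminal -1, O#2); searched OXO/O../XX. to 11

X winning at [OXO/O../XX.]: True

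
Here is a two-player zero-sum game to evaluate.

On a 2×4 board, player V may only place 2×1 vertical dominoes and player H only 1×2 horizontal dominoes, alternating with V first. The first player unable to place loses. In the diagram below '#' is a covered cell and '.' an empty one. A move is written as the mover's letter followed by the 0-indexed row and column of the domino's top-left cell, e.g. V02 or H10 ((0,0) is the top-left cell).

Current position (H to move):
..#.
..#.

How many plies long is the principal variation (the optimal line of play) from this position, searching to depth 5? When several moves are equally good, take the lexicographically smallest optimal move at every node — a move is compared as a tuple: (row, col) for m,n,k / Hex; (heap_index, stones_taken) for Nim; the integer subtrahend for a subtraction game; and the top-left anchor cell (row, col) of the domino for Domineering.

[..#./..#.] H move#1: H00:+1/###./..#.*, H10:+1/..#./###.
[###./..#.] V move#2: V03:-1/####/..##*
[####/..##] H move#3: H10:+1/####/####*
[####/####] end (terminal -1, V#4); searched ..#./..#. to 5

PV length from [..#./..#.]: 3 plies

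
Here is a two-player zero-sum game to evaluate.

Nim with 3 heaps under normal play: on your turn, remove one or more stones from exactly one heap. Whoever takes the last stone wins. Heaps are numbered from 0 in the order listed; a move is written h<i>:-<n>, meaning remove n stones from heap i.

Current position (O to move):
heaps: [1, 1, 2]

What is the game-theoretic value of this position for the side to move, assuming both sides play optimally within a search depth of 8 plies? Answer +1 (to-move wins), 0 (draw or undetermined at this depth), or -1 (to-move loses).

[(1,1,2)] O move#1: h0:-1:-1/(0,1,2), h1:-1:-1/(1,0,2), h2:-1:-1/(1,1,1), h2:-2:+1/(1,1,0)*
[(1,1,0)] X move#2: h0:-1:-1/(0,1,0)*, h1:-1:-1/(1,0,0)
[(0,1,0)] O move#3: h1:-1:+1/(0,0,0)*
[(0,0,0)] end (terminal -1, X#4); searched (1,1,2) to 8

value((1,1,2), O) = +1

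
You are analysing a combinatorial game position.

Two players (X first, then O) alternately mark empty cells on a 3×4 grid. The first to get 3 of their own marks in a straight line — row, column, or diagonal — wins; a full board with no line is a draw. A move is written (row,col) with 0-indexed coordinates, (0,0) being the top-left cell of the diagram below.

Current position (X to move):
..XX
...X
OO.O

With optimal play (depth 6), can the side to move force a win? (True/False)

p1 X@[..XX/...X/OO.O]: (0,0)[X.XX/...X/OO.O]-1 (0,1)[.XXX/...X/OO.O]+1* (1,0)[..XX/X..X/OO.O]-1 (1,1)[..XX/.X.X/OO.O]-1 (1,2)[..XX/..XX/OO.O]-1 (2,2)[..XX/...X/OOXO]+1
p2 O@[.XXX/...X/OO.O] terminal -1; root [..XX/...X/OO.O] d6

X winning at [..XX/...X/OO.O]: True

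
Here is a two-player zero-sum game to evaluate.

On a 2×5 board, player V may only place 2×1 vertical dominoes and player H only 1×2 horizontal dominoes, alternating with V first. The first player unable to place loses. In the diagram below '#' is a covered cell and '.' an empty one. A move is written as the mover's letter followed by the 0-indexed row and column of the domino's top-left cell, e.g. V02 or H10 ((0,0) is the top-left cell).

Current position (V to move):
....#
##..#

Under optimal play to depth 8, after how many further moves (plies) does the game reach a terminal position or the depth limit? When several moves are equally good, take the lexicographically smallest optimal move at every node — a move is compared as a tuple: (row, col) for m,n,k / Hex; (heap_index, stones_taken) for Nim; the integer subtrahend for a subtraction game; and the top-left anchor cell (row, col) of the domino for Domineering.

PV length from [....#/##..#]: 3 plies

p1 V@[....#/##..#]: V02[..#.#/###.#]+1* V03[...##/##.##]-1
p2 H@[..#.#/###.#]: H00[###.#/###.#]-1*
p3 V@[###.#/###.#]: V03[#####/#####]+1*
p4 H@[#####/#####] terminal -1; root [....#/##..#] d8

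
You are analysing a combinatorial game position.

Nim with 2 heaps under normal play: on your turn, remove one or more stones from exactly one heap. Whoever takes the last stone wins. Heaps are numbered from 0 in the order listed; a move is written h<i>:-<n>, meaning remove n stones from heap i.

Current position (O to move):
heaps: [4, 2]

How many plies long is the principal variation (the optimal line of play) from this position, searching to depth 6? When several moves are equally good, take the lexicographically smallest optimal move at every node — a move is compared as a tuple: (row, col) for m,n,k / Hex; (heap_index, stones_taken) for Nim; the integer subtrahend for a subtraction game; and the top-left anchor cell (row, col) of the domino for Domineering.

PV length from [(4,2)]: 5 plies

p1 O@[(4,2)]: h0:-1[(3,2)]-1 h0:-2[(2,2)]+1* h0:-3[(1,2)]-1 h0:-4[(0,2)]-1 h1:-1[(4,1)]-1 h1:-2[(4,0)]-1
p2 X@[(2,2)]: h0:-1[(1,2)]-1* h0:-2[(0,2)]-1 h1:-1[(2,1)]-1 h1:-2[(2,0)]-1
p3 O@[(1,2)]: h0:-1[(0,2)]-1 h1:-1[(1,1)]+1* h1:-2[(1,0)]-1
p4 X@[(1,1)]: h0:-1[(0,1)]-1* h1:-1[(1,0)]-1
p5 O@[(0,1)]: h1:-1[(0,0)]+1*
p6 X@[(0,0)] terminal -1; root [(4,2)] d6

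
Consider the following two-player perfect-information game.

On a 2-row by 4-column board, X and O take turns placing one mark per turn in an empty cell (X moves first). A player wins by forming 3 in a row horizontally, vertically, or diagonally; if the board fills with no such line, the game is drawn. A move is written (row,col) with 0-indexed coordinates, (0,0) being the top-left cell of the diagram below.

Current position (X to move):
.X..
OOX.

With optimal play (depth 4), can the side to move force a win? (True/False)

[.X../OOX.] X move#1: (0,0):+0/XX../OOX., (0,2):+1/.XX./OOX.*, (0,3):+0/.X.X/OOX., (1,3):+0/.X../OOXX
[.XX./OOX.] O move#2: (0,0):-1/OXX./OOX.*, (0,3):-1/.XXO/OOX., (1,3):-1/.XX./OOXO
[OXX./OOX.] X move#3: (0,3):+1/OXXX/OOX.*, (1,3):+0/OXX./OOXX
[OXXX/OOX.] end (terminal -1, O#4); searched .X../OOX. to 4

X winning at [.X../OOX.]: True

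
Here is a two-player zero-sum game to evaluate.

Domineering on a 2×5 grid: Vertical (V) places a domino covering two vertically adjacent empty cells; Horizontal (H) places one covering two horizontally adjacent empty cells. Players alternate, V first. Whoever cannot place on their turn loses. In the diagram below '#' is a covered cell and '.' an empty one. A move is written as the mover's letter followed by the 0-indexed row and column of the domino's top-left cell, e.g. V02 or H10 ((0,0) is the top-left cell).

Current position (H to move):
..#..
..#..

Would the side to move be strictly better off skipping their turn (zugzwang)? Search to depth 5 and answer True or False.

zugzwang(..#../..#.., H) = True

p1 H@[..#../..#..]: H00[###../..#..]-1* H03[..###/..#..]-1 H10[..#../###..]-1 H13[..#../..###]-1
p2 V@[###../..#..]: V03[####./..##.]+1* V04[###.#/..#.#]+1
p3 H@[####./..##.]: H10[####./####.]-1*
p4 V@[####./####.]: V04[#####/#####]+1*
p5 H@[#####/#####] terminal -1; root [..#../..#..] d5
pass branch (V moves first from the same position):
  | p1 V@[..#../..#..]: V00[#.#../#.#..]-1* V01[.##../.##..]-1 V03[..##./..##.]-1 V04[..#.#/..#.#]-1
  | p2 H@[#.#../#.#..]: H03[#.###/#.#..]+1* H13[#.#../#.###]+1
  | p3 V@[#.###/#.#..]: V01[#####/###..]-1*
  | p4 H@[#####/###..]: H13[#####/#####]+1*
  | p5 V@[#####/#####] terminal -1; root [..#../..#..] d5
H moving scores -1; H passing scores +1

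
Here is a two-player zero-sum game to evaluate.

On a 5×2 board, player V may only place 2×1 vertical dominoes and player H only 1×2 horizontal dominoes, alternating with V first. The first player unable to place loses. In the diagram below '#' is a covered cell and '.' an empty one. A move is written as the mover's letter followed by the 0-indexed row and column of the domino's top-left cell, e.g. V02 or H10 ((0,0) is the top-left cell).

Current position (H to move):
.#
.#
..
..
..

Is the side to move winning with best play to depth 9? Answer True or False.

H winning at [.#/.#/../../..]: True

[.#/.#/../../..] H move#1: H20:-1/.#/.#/##/../.., H30:+1/.#/.#/../##/..*, H40:-1/.#/.#/../../##
[.#/.#/../##/..] V move#2: V00:-1/##/##/../##/..*, V10:-1/.#/##/#./##/..
[##/##/../##/..] H move#3: H20:+1/##/##/##/##/..*, H40:+1/##/##/../##/##
[##/##/##/##/..] end (terminal -1, V#4); searched .#/.#/../../.. to 9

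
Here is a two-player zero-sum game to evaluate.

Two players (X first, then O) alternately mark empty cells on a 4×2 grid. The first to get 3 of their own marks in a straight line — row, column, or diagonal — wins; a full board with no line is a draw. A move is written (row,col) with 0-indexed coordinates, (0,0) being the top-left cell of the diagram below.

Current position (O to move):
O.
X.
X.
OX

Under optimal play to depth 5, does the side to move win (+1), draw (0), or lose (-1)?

ply 1, O at O./X./X./OX | (0,1)=+0→OO/X./X./OX*; (1,1)=+0→O./XO/X./OX; (2,1)=+0→O./X./XO/OX
ply 2, X at OO/X./X./OX | (1,1)=+0→OO/XX/X./OX*; (2,1)=+0→OO/X./XX/OX
ply 3, O at OO/XX/X./OX | (2,1)=+0→OO/XX/XO/OX*
ply 4: OO/XX/XO/OX is terminal +0 (X); from O./X./X./OX depth 5

value(O./X./X./OX, O) = 0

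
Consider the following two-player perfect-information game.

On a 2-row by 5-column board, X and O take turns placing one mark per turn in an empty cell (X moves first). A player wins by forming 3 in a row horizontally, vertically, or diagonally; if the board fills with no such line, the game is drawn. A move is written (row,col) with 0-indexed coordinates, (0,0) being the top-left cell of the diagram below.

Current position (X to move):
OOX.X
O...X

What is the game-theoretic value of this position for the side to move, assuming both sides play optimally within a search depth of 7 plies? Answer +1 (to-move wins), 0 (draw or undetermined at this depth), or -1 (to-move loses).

value(OOX.X/O...X, X) = +1

[OOX.X/O...X] X move#1: (0,3):+1/OOXXX/O...X*, (1,1):+0/OOX.X/OX..X, (1,2):+1/OOX.X/O.X.X, (1,3):+1/OOX.X/O..XX
[OOXXX/O...X] end (terminal -1, O#2); searched OOX.X/O...X to 7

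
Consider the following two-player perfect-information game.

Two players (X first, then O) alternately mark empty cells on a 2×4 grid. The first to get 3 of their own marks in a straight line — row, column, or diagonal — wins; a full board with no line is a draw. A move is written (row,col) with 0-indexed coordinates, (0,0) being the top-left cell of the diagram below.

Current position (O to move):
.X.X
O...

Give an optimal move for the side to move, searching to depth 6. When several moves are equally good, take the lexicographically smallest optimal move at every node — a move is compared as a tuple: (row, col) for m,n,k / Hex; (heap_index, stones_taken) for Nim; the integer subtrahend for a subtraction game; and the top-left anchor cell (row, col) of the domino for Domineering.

O's best at [.X.X/O...]: (0,2)

ply 1, O at .X.X/O... | (0,0)=-1→OX.X/O...; (0,2)=+0→.XOX/O...*; (1,1)=-1→.X.X/OO..; (1,2)=-1→.X.X/O.O.; (1,3)=-1→.X.X/O..O
ply 2, X at .XOX/O... | (0,0)=+0→XXOX/O...*; (1,1)=+0→.XOX/OX..; (1,2)=+0→.XOX/O.X.; (1,3)=+0→.XOX/O..X
ply 3, O at XXOX/O... | (1,1)=+0→XXOX/OO..*; (1,2)=+0→XXOX/O.O.; (1,3)=+0→XXOX/O..O
ply 4, X at XXOX/OO.. | (1,2)=+0→XXOX/OOX.*; (1,3)=-1→XXOX/OO.X
ply 5, O at XXOX/OOX. | (1,3)=+0→XXOX/OOXO*
ply 6: XXOX/OOXO is terminal +0 (X); from .X.X/O... depth 6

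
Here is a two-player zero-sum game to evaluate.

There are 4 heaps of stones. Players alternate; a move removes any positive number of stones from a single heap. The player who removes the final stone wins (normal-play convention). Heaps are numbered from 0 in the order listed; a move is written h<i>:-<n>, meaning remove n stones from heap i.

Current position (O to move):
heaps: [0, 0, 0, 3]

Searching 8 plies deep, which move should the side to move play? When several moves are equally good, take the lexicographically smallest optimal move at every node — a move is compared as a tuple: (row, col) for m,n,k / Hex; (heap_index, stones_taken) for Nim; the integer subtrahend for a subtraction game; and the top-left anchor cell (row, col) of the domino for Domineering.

[(0,0,0,3)] O move#1: h3:-1:-1/(0,0,0,2), h3:-2:-1/(0,0,0,1), h3:-3:+1/(0,0,0,0)*
[(0,0,0,0)] end (terminal -1, X#2); searched (0,0,0,3) to 8

O's best at [(0,0,0,3)]: h3:-3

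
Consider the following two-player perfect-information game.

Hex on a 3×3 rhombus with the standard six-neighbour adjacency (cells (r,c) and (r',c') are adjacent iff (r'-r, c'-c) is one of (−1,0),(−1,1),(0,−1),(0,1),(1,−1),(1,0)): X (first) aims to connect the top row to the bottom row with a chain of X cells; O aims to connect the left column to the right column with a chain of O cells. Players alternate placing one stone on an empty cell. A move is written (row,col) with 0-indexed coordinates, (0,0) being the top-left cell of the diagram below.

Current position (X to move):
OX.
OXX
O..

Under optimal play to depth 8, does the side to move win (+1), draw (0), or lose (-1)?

value(OX./OXX/O.., X) = +1

p1 X@[OX./OXX/O..]: (0,2)[OXX/OXX/O..]+1* (2,1)[OX./OXX/OX.]+1 (2,2)[OX./OXX/O.X]+1
p2 O@[OXX/OXX/O..]: (2,1)[OXX/OXX/OO.]-1* (2,2)[OXX/OXX/O.O]-1
p3 X@[OXX/OXX/OO.]: (2,2)[OXX/OXX/OOX]+1*
p4 O@[OXX/OXX/OOX] terminal -1; root [OX./OXX/O..] d8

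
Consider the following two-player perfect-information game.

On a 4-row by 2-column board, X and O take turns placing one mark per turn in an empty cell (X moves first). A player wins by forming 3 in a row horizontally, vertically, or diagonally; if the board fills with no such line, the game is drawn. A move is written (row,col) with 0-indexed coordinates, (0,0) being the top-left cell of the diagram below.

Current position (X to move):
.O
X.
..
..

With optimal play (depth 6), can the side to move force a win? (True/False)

X winning at [.O/X./../..]: True

ply 1, X at .O/X./../.. | (0,0)=+0→XO/X./../..; (1,1)=+0→.O/XX/../..; (2,0)=+1→.O/X./X./..*; (2,1)=+0→.O/X./.X/..; (3,0)=+0→.O/X./../X.; (3,1)=+0→.O/X./../.X
ply 2, O at .O/X./X./.. | (0,0)=-1→OO/X./X./..*; (1,1)=-1→.O/XO/X./..; (2,1)=-1→.O/X./XO/..; (3,0)=-1→.O/X./X./O.; (3,1)=-1→.O/X./X./.O
ply 3, X at OO/X./X./.. | (1,1)=+0→OO/XX/X./..; (2,1)=+0→OO/X./XX/..; (3,0)=+1→OO/X./X./X.*; (3,1)=+0→OO/X./X./.X
ply 4: OO/X./X./X. is terminal -1 (O); from .O/X./../.. depth 6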